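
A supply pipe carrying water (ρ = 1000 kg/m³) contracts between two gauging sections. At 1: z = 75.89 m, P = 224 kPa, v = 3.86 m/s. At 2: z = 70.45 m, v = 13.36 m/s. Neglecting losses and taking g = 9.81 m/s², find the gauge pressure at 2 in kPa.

P₂ ≈ 196 kPa

Pressure head at 1: ψ₁ = P₁/(ρg) = 224×1000 / (1000 × 9.81) = 22.83 m.
Velocity heads: v₁²/2g = 3.86²/19.62 = 0.759 m; v₂²/2g = 13.36²/19.62 = 9.097 m.
Total head H = z₁ + ψ₁ + v₁²/2g = 75.89 + 22.83 + 0.759 = 99.48 m.
ψ₂ = H − z₂ − v₂²/2g = 99.48 − 70.45 − 9.097 = 19.93 m.
P₂ = ρgψ₂ = 1000 × 9.81 × 19.93 ≈ 196 kPa.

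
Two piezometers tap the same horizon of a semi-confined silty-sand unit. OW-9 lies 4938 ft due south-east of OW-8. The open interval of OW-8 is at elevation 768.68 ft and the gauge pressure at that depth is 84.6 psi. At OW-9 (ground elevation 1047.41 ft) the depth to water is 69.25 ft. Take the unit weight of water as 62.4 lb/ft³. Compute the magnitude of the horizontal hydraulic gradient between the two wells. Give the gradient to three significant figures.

Pressure head at OW-8: ψ = 144·P/γ = 144 × 84.6 / 62.4 = 195.23 ft.
Total head at OW-8: h = z + ψ = 768.68 + 195.23 = 963.91 ft.
Total head at OW-9: h = 1047.41 − 69.25 = 978.16 ft.
Head difference: h(OW-8) − h(OW-9) = 963.91 − 978.16 = -14.25 ft.
Hydraulic gradient: i = |Δh| / L = 14.25 / 4938 = 0.00289.

i ≈ 0.00289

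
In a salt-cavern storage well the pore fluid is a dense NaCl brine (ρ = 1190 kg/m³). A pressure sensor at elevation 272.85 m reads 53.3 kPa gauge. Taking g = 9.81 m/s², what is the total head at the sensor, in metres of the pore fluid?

ψ = P/(ρg) = 53.3×1000 / (1190 × 9.81) = 4.57 m.
h = z + ψ = 272.85 + 4.57 = 277.42 m.

h ≈ 277.42 m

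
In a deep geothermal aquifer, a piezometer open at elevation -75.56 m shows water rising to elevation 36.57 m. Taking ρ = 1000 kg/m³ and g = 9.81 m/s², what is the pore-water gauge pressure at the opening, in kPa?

Pressure head ψ = h − z = 36.57 − (-75.56) = 112.13 m.
P = ρgψ = 1000 × 9.81 × 112.13 = 1099995 Pa ≈ 1100 kPa.

P ≈ 1100 kPa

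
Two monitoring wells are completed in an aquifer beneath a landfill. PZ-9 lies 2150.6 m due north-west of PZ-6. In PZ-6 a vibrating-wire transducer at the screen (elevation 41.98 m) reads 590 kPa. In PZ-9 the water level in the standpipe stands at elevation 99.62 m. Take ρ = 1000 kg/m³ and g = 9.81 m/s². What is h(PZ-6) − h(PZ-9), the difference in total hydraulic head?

Δh ≈ 2.50 m

Pressure head at PZ-6: ψ = P/(ρg) = 590×1000 / (1000 × 9.81) = 60.14 m.
Total head at PZ-6: h = z + ψ = 41.98 + 60.14 = 102.12 m.
Total head at PZ-9: h = 99.62 m (water level in the piezometer is the total head).
Head difference: h(PZ-6) − h(PZ-9) = 102.12 − 99.62 = 2.50 m.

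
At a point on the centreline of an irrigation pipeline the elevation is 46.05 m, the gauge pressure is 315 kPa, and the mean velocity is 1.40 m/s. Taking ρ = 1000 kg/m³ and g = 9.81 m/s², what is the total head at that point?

h ≈ 78.26 m

Pressure head ψ = P/(ρg) = 315×1000 / (1000 × 9.81) = 32.11 m.
Velocity head = v²/(2g) = 1.40² / (2 × 9.81) = 0.100 m.
h = z + ψ + v²/(2g) = 46.05 + 32.11 + 0.100 = 78.26 m.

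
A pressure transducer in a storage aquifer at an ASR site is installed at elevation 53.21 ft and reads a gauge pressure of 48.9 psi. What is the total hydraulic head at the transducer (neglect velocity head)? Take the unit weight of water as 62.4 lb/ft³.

ψ = 144·P/γ = 144 × 48.9 / 62.4 = 112.85 ft.
h = z + ψ = 53.21 + 112.85 = 166.06 ft.

h ≈ 166.06 ft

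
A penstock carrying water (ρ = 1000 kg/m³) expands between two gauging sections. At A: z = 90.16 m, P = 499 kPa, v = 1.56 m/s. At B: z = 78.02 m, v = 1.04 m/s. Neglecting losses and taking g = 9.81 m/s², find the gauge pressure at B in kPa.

P₂ ≈ 619 kPa

Pressure head at A: ψ₁ = P₁/(ρg) = 499×1000 / (1000 × 9.81) = 50.87 m.
Velocity heads: v₁²/2g = 1.56²/19.62 = 0.124 m; v₂²/2g = 1.04²/19.62 = 0.055 m.
Total head H = z₁ + ψ₁ + v₁²/2g = 90.16 + 50.87 + 0.124 = 141.15 m.
ψ₂ = H − z₂ − v₂²/2g = 141.15 − 78.02 − 0.055 = 63.08 m.
P₂ = ρgψ₂ = 1000 × 9.81 × 63.08 ≈ 619 kPa.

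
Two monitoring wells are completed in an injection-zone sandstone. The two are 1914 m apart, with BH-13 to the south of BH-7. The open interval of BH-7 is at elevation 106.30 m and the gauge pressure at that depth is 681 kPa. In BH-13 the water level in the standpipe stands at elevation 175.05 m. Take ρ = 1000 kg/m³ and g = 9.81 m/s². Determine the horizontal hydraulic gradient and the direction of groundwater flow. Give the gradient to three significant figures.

i ≈ 0.000350; groundwater flows toward the south

Pressure head at BH-7: ψ = P/(ρg) = 681×1000 / (1000 × 9.81) = 69.42 m.
Total head at BH-7: h = z + ψ = 106.30 + 69.42 = 175.72 m.
Total head at BH-13: h = 175.05 m (water level in the piezometer is the total head).
Head difference: h(BH-7) − h(BH-13) = 175.72 − 175.05 = 0.67 m.
Hydraulic gradient: i = |Δh| / L = 0.67 / 1914 = 0.000350.
Flow is from higher to lower head: from BH-7 toward BH-13, i.e. toward the south.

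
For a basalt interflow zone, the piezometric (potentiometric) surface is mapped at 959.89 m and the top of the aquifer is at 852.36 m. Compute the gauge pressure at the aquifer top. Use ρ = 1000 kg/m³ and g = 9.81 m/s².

P ≈ 1050 kPa

Pressure head at the aquifer top: ψ = h − z = 959.89 − 852.36 = 107.53 m.
P = ρgψ = 1000 × 9.81 × 107.53 = 1054869 Pa ≈ 1050 kPa.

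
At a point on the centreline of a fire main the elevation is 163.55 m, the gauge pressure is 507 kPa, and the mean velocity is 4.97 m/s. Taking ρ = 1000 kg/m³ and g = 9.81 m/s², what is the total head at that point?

h ≈ 216.49 m

Pressure head ψ = P/(ρg) = 507×1000 / (1000 × 9.81) = 51.68 m.
Velocity head = v²/(2g) = 4.97² / (2 × 9.81) = 1.259 m.
h = z + ψ + v²/(2g) = 163.55 + 51.68 + 1.259 = 216.49 m.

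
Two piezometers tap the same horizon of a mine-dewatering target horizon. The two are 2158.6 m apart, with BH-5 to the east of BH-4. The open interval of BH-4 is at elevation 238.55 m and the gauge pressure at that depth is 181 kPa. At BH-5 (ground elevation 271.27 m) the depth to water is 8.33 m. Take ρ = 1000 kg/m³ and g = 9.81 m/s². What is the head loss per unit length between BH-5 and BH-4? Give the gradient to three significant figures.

i ≈ 0.00275 m/m

Pressure head at BH-4: ψ = P/(ρg) = 181×1000 / (1000 × 9.81) = 18.45 m.
Total head at BH-4: h = z + ψ = 238.55 + 18.45 = 257.00 m.
Total head at BH-5: h = 271.27 − 8.33 = 262.94 m.
Head difference: h(BH-4) − h(BH-5) = 257.00 − 262.94 = -5.94 m.
Hydraulic gradient: i = |Δh| / L = 5.94 / 2158.6 = 0.00275.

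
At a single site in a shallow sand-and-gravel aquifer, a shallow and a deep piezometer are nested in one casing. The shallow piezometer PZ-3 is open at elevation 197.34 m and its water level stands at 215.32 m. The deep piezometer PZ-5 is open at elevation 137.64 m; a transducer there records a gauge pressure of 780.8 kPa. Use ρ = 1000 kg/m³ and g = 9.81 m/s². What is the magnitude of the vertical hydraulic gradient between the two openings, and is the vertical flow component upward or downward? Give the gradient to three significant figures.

Total head at PZ-3: h = 215.32 m (water level in the standpipe).
Pressure head at PZ-5: ψ = P/(ρg) = 780.8×1000 / (1000 × 9.81) = 79.59 m.
Total head at PZ-5: h = z + ψ = 137.64 + 79.59 = 217.23 m.
Δh = h(PZ-3) − h(PZ-5) = 215.32 − 217.23 = -1.91 m.
Vertical separation Δz = 197.34 − 137.64 = 59.70 m.
|i_v| = |Δh| / Δz = 1.91 / 59.70 = 0.0320.
Head is higher in the deep piezometer, so vertical flow is upward (discharge condition).

|i_v| ≈ 0.0320; vertical flow is upward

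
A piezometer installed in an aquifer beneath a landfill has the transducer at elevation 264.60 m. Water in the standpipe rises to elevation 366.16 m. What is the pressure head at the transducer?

ψ ≈ 101.56 m

Total head h = 366.16 m (the water-surface elevation in the piezometer).
Pressure head ψ = h − z = 366.16 − 264.60 = 101.56 m.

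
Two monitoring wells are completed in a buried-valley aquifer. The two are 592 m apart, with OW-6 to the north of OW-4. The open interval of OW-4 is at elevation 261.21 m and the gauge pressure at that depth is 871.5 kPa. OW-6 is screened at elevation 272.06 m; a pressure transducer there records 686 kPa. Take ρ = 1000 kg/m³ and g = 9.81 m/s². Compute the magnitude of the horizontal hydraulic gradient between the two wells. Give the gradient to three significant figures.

i ≈ 0.0136

Pressure head at OW-4: ψ = P/(ρg) = 871.5×1000 / (1000 × 9.81) = 88.84 m.
Total head at OW-4: h = z + ψ = 261.21 + 88.84 = 350.05 m.
Pressure head at OW-6: ψ = P/(ρg) = 686×1000 / (1000 × 9.81) = 69.93 m.
Total head at OW-6: h = z + ψ = 272.06 + 69.93 = 341.99 m.
Head difference: h(OW-4) − h(OW-6) = 350.05 − 341.99 = 8.06 m.
Hydraulic gradient: i = |Δh| / L = 8.06 / 592 = 0.0136.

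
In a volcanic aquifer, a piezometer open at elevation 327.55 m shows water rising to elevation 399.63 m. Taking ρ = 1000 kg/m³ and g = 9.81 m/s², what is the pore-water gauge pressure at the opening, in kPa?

P ≈ 707 kPa

Pressure head ψ = h − z = 399.63 − 327.55 = 72.08 m.
P = ρgψ = 1000 × 9.81 × 72.08 = 707105 Pa ≈ 707 kPa.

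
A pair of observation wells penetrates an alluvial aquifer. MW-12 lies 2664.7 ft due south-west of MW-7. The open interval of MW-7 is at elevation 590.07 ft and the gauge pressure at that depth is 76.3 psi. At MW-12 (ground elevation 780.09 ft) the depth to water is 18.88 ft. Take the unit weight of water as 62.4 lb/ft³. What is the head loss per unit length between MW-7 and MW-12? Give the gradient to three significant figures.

Pressure head at MW-7: ψ = 144·P/γ = 144 × 76.3 / 62.4 = 176.08 ft.
Total head at MW-7: h = z + ψ = 590.07 + 176.08 = 766.15 ft.
Total head at MW-12: h = 780.09 − 18.88 = 761.21 ft.
Head difference: h(MW-7) − h(MW-12) = 766.15 − 761.21 = 4.94 ft.
Hydraulic gradient: i = |Δh| / L = 4.94 / 2664.7 = 0.00185.

i ≈ 0.00185 ft/ft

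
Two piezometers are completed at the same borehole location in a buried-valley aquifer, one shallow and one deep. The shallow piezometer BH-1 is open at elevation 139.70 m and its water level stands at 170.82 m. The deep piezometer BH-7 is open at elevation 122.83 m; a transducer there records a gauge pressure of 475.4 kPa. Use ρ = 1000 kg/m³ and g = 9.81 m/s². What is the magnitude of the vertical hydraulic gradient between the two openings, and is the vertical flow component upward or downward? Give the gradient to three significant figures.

|i_v| ≈ 0.0279; vertical flow is upward

Total head at BH-1: h = 170.82 m (water level in the standpipe).
Pressure head at BH-7: ψ = P/(ρg) = 475.4×1000 / (1000 × 9.81) = 48.46 m.
Total head at BH-7: h = z + ψ = 122.83 + 48.46 = 171.29 m.
Δh = h(BH-1) − h(BH-7) = 170.82 − 171.29 = -0.47 m.
Vertical separation Δz = 139.70 − 122.83 = 16.87 m.
|i_v| = |Δh| / Δz = 0.47 / 16.87 = 0.0279.
Head is higher in the deep piezometer, so vertical flow is upward (discharge condition).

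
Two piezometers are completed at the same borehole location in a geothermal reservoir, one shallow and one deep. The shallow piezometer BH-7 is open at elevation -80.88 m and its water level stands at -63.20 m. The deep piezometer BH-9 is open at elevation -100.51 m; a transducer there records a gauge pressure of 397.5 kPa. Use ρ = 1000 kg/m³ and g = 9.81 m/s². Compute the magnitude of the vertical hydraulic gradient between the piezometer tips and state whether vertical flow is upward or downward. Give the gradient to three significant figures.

Total head at BH-7: h = -63.20 m (water level in the standpipe).
Pressure head at BH-9: ψ = P/(ρg) = 397.5×1000 / (1000 × 9.81) = 40.52 m.
Total head at BH-9: h = z + ψ = -100.51 + 40.52 = -59.99 m.
Δh = h(BH-7) − h(BH-9) = -63.20 − (-59.99) = -3.21 m.
Vertical separation Δz = -80.88 − (-100.51) = 19.63 m.
|i_v| = |Δh| / Δz = 3.21 / 19.63 = 0.164.
Head is higher in the deep piezometer, so vertical flow is upward (discharge condition).

|i_v| ≈ 0.164; vertical flow is upward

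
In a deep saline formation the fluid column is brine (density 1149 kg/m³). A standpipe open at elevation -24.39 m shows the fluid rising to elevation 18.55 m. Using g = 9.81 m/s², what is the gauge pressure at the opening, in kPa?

Pressure head ψ = h − z = 18.55 − (-24.39) = 42.94 m.
P = ρgψ = 1149 × 9.81 × 42.94 = 484006 Pa ≈ 484 kPa.

P ≈ 484 kPa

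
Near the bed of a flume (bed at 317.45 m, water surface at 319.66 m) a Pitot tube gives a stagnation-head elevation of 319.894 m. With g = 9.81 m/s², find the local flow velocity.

Near the bed, under hydrostatic conditions, the piezometric head (z + ψ) equals the free-surface elevation, 319.66 m.
Velocity head = total − piezometric = 319.894 − 319.66 = 0.234 m.
v = √(2g·h_v) = √(2 × 9.81 × 0.234) = 2.14 m/s.

v ≈ 2.14 m/s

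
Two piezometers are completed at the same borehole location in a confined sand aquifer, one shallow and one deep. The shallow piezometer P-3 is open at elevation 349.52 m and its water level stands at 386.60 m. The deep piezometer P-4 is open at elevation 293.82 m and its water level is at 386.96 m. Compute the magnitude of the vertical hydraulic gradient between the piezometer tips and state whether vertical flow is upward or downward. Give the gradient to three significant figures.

Total head at P-3: h = 386.60 m (water level in the standpipe).
Total head at P-4: h = 386.96 m.
Δh = h(P-3) − h(P-4) = 386.60 − 386.96 = -0.36 m.
Vertical separation Δz = 349.52 − 293.82 = 55.70 m.
|i_v| = |Δh| / Δz = 0.36 / 55.70 = 0.00646.
Head is higher in the deep piezometer, so vertical flow is upward (discharge condition).

|i_v| ≈ 0.00646; vertical flow is upward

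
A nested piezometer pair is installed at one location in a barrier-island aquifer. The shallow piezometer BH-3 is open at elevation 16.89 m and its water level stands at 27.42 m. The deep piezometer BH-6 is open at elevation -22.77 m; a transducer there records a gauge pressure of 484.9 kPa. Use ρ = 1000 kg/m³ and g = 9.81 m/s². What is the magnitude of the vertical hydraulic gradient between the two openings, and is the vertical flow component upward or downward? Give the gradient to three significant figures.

Total head at BH-3: h = 27.42 m (water level in the standpipe).
Pressure head at BH-6: ψ = P/(ρg) = 484.9×1000 / (1000 × 9.81) = 49.43 m.
Total head at BH-6: h = z + ψ = -22.77 + 49.43 = 26.66 m.
Δh = h(BH-3) − h(BH-6) = 27.42 − 26.66 = 0.76 m.
Vertical separation Δz = 16.89 − (-22.77) = 39.66 m.
|i_v| = |Δh| / Δz = 0.76 / 39.66 = 0.0192.
Head is higher in the shallow piezometer, so vertical flow is downward (recharge condition).

|i_v| ≈ 0.0192; vertical flow is downward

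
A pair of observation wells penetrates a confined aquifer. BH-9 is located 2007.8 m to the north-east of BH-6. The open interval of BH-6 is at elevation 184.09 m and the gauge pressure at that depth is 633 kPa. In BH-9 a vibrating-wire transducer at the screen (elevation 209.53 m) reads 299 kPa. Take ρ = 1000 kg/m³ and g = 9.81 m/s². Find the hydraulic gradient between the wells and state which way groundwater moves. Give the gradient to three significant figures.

i ≈ 0.00429; groundwater flows toward the north-east

Pressure head at BH-6: ψ = P/(ρg) = 633×1000 / (1000 × 9.81) = 64.53 m.
Total head at BH-6: h = z + ψ = 184.09 + 64.53 = 248.62 m.
Pressure head at BH-9: ψ = P/(ρg) = 299×1000 / (1000 × 9.81) = 30.48 m.
Total head at BH-9: h = z + ψ = 209.53 + 30.48 = 240.01 m.
Head difference: h(BH-6) − h(BH-9) = 248.62 − 240.01 = 8.61 m.
Hydraulic gradient: i = |Δh| / L = 8.61 / 2007.8 = 0.00429.
Flow is from higher to lower head: from BH-6 toward BH-9, i.e. toward the north-east.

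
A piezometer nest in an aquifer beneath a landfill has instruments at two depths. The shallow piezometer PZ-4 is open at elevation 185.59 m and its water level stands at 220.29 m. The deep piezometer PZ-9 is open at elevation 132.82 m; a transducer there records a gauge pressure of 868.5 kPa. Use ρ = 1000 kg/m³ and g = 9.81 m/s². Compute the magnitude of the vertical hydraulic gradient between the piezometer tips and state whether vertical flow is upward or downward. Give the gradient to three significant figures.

Total head at PZ-4: h = 220.29 m (water level in the standpipe).
Pressure head at PZ-9: ψ = P/(ρg) = 868.5×1000 / (1000 × 9.81) = 88.53 m.
Total head at PZ-9: h = z + ψ = 132.82 + 88.53 = 221.35 m.
Δh = h(PZ-4) − h(PZ-9) = 220.29 − 221.35 = -1.06 m.
Vertical separation Δz = 185.59 − 132.82 = 52.77 m.
|i_v| = |Δh| / Δz = 1.06 / 52.77 = 0.0201.
Head is higher in the deep piezometer, so vertical flow is upward (discharge condition).

|i_v| ≈ 0.0201; vertical flow is upward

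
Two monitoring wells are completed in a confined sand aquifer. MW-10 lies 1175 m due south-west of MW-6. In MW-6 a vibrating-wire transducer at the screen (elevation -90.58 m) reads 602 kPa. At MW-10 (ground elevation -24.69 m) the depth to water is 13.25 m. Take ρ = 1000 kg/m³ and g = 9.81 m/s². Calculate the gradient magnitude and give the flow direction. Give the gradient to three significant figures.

Pressure head at MW-6: ψ = P/(ρg) = 602×1000 / (1000 × 9.81) = 61.37 m.
Total head at MW-6: h = z + ψ = -90.58 + 61.37 = -29.21 m.
Total head at MW-10: h = -24.69 − 13.25 = -37.94 m.
Head difference: h(MW-6) − h(MW-10) = -29.21 − (-37.94) = 8.73 m.
Hydraulic gradient: i = |Δh| / L = 8.73 / 1175 = 0.00743.
Flow is from higher to lower head: from MW-6 toward MW-10, i.e. toward the south-west.

i ≈ 0.00743; groundwater flows toward the south-west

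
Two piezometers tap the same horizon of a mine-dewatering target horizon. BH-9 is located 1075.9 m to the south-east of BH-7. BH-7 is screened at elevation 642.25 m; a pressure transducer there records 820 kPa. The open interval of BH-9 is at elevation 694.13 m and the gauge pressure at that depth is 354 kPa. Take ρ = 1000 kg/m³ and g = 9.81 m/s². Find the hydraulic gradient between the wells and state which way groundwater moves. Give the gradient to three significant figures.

Pressure head at BH-7: ψ = P/(ρg) = 820×1000 / (1000 × 9.81) = 83.59 m.
Total head at BH-7: h = z + ψ = 642.25 + 83.59 = 725.84 m.
Pressure head at BH-9: ψ = P/(ρg) = 354×1000 / (1000 × 9.81) = 36.09 m.
Total head at BH-9: h = z + ψ = 694.13 + 36.09 = 730.22 m.
Head difference: h(BH-7) − h(BH-9) = 725.84 − 730.22 = -4.38 m.
Hydraulic gradient: i = |Δh| / L = 4.38 / 1075.9 = 0.00407.
Flow is from higher to lower head: from BH-9 toward BH-7, i.e. toward the north-west.

i ≈ 0.00407; groundwater flows toward the north-west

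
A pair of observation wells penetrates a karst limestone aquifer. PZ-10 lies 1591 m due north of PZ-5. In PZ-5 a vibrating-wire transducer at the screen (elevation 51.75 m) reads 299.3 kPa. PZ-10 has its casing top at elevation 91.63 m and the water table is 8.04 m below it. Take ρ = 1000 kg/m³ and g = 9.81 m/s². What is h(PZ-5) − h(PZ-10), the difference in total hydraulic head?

Δh ≈ -1.33 m

Pressure head at PZ-5: ψ = P/(ρg) = 299.3×1000 / (1000 × 9.81) = 30.51 m.
Total head at PZ-5: h = z + ψ = 51.75 + 30.51 = 82.26 m.
Total head at PZ-10: h = 91.63 − 8.04 = 83.59 m.
Head difference: h(PZ-5) − h(PZ-10) = 82.26 − 83.59 = -1.33 m.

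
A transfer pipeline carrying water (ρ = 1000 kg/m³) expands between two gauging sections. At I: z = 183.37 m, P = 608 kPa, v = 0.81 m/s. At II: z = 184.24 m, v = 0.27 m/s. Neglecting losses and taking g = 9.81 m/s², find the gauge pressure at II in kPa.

Pressure head at I: ψ₁ = P₁/(ρg) = 608×1000 / (1000 × 9.81) = 61.98 m.
Velocity heads: v₁²/2g = 0.81²/19.62 = 0.033 m; v₂²/2g = 0.27²/19.62 = 0.004 m.
Total head H = z₁ + ψ₁ + v₁²/2g = 183.37 + 61.98 + 0.033 = 245.38 m.
ψ₂ = H − z₂ − v₂²/2g = 245.38 − 184.24 − 0.004 = 61.14 m.
P₂ = ρgψ₂ = 1000 × 9.81 × 61.14 ≈ 600 kPa.

P₂ ≈ 600 kPa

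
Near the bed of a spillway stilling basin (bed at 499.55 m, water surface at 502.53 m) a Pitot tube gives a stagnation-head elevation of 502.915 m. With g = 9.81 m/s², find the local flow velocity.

Near the bed, under hydrostatic conditions, the piezometric head (z + ψ) equals the free-surface elevation, 502.53 m.
Velocity head = total − piezometric = 502.915 − 502.53 = 0.385 m.
v = √(2g·h_v) = √(2 × 9.81 × 0.385) = 2.75 m/s.

v ≈ 2.75 m/s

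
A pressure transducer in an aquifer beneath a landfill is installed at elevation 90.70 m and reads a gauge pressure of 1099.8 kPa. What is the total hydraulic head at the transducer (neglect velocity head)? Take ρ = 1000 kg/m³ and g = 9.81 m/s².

ψ = P/(ρg) = 1099.8×1000 / (1000 × 9.81) = 112.11 m.
h = z + ψ = 90.70 + 112.11 = 202.81 m.

h ≈ 202.81 m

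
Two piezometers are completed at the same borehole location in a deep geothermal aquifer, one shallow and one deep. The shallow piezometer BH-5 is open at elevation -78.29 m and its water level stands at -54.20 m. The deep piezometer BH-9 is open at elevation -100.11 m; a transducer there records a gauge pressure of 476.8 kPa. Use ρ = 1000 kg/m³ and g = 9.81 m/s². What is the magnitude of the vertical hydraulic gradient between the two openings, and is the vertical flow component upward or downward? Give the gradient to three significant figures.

|i_v| ≈ 0.123; vertical flow is upward

Total head at BH-5: h = -54.20 m (water level in the standpipe).
Pressure head at BH-9: ψ = P/(ρg) = 476.8×1000 / (1000 × 9.81) = 48.60 m.
Total head at BH-9: h = z + ψ = -100.11 + 48.60 = -51.51 m.
Δh = h(BH-5) − h(BH-9) = -54.20 − (-51.51) = -2.69 m.
Vertical separation Δz = -78.29 − (-100.11) = 21.82 m.
|i_v| = |Δh| / Δz = 2.69 / 21.82 = 0.123.
Head is higher in the deep piezometer, so vertical flow is upward (discharge condition).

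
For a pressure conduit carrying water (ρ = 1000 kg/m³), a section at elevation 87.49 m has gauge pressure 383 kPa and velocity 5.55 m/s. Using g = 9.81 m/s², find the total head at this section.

Pressure head ψ = P/(ρg) = 383×1000 / (1000 × 9.81) = 39.04 m.
Velocity head = v²/(2g) = 5.55² / (2 × 9.81) = 1.570 m.
h = z + ψ + v²/(2g) = 87.49 + 39.04 + 1.570 = 128.10 m.

h ≈ 128.10 m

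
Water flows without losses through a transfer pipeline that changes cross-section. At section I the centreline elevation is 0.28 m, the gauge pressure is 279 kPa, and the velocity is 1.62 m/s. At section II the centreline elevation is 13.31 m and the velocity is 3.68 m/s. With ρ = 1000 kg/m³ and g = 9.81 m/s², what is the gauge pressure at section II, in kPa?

P₂ ≈ 146 kPa

Pressure head at I: ψ₁ = P₁/(ρg) = 279×1000 / (1000 × 9.81) = 28.44 m.
Velocity heads: v₁²/2g = 1.62²/19.62 = 0.134 m; v₂²/2g = 3.68²/19.62 = 0.690 m.
Total head H = z₁ + ψ₁ + v₁²/2g = 0.28 + 28.44 + 0.134 = 28.85 m.
ψ₂ = H − z₂ − v₂²/2g = 28.85 − 13.31 − 0.690 = 14.85 m.
P₂ = ρgψ₂ = 1000 × 9.81 × 14.85 ≈ 146 kPa.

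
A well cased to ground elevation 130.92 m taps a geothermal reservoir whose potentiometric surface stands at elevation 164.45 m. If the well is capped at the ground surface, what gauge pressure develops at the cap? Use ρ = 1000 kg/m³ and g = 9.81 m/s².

Head above the cap: Δh = 164.45 − 130.92 = 33.53 m.
P = ρgΔh = 1000 × 9.81 × 33.53 = 328929 Pa ≈ 329 kPa.

P ≈ 329 kPa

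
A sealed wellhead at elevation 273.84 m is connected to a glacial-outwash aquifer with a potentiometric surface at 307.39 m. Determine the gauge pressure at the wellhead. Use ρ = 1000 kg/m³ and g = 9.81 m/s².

P ≈ 329 kPa

Head above the cap: Δh = 307.39 − 273.84 = 33.55 m.
P = ρgΔh = 1000 × 9.81 × 33.55 = 329126 Pa ≈ 329 kPa.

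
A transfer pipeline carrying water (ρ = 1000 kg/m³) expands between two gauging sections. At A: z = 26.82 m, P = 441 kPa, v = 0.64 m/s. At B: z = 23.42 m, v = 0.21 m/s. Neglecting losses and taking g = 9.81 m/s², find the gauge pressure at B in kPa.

Pressure head at A: ψ₁ = P₁/(ρg) = 441×1000 / (1000 × 9.81) = 44.95 m.
Velocity heads: v₁²/2g = 0.64²/19.62 = 0.021 m; v₂²/2g = 0.21²/19.62 = 0.002 m.
Total head H = z₁ + ψ₁ + v₁²/2g = 26.82 + 44.95 + 0.021 = 71.79 m.
ψ₂ = H − z₂ − v₂²/2g = 71.79 − 23.42 − 0.002 = 48.37 m.
P₂ = ρgψ₂ = 1000 × 9.81 × 48.37 ≈ 475 kPa.

P₂ ≈ 475 kPa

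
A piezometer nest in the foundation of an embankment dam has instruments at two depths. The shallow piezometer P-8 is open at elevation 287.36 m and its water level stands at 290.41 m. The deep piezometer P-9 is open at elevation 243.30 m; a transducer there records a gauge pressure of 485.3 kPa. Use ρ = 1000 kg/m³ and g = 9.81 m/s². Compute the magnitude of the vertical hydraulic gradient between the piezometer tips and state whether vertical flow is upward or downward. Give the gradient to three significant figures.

Total head at P-8: h = 290.41 m (water level in the standpipe).
Pressure head at P-9: ψ = P/(ρg) = 485.3×1000 / (1000 × 9.81) = 49.47 m.
Total head at P-9: h = z + ψ = 243.30 + 49.47 = 292.77 m.
Δh = h(P-8) − h(P-9) = 290.41 − 292.77 = -2.36 m.
Vertical separation Δz = 287.36 − 243.30 = 44.06 m.
|i_v| = |Δh| / Δz = 2.36 / 44.06 = 0.0536.
Head is higher in the deep piezometer, so vertical flow is upward (discharge condition).

|i_v| ≈ 0.0536; vertical flow is upward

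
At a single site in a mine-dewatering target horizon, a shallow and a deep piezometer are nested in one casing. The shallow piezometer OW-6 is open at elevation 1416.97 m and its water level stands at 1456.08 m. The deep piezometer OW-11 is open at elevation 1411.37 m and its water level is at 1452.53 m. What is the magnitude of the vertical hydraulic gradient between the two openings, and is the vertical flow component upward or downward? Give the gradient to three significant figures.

|i_v| ≈ 0.634; vertical flow is downward

Total head at OW-6: h = 1456.08 m (water level in the standpipe).
Total head at OW-11: h = 1452.53 m.
Δh = h(OW-6) − h(OW-11) = 1456.08 − 1452.53 = 3.55 m.
Vertical separation Δz = 1416.97 − 1411.37 = 5.60 m.
|i_v| = |Δh| / Δz = 3.55 / 5.60 = 0.634.
Head is higher in the shallow piezometer, so vertical flow is downward (recharge condition).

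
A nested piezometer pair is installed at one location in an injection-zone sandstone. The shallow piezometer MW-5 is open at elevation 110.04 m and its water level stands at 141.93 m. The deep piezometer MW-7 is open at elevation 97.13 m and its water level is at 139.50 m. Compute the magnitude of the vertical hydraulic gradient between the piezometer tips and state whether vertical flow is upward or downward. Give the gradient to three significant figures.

|i_v| ≈ 0.188; vertical flow is downward

Total head at MW-5: h = 141.93 m (water level in the standpipe).
Total head at MW-7: h = 139.50 m.
Δh = h(MW-5) − h(MW-7) = 141.93 − 139.50 = 2.43 m.
Vertical separation Δz = 110.04 − 97.13 = 12.91 m.
|i_v| = |Δh| / Δz = 2.43 / 12.91 = 0.188.
Head is higher in the shallow piezometer, so vertical flow is downward (recharge condition).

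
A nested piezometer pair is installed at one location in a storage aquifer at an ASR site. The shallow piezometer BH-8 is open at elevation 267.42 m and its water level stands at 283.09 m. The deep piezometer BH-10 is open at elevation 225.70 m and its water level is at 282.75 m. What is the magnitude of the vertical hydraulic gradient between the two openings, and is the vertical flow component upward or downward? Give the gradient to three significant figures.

|i_v| ≈ 0.00815; vertical flow is downward

Total head at BH-8: h = 283.09 m (water level in the standpipe).
Total head at BH-10: h = 282.75 m.
Δh = h(BH-8) − h(BH-10) = 283.09 − 282.75 = 0.34 m.
Vertical separation Δz = 267.42 − 225.70 = 41.72 m.
|i_v| = |Δh| / Δz = 0.34 / 41.72 = 0.00815.
Head is higher in the shallow piezometer, so vertical flow is downward (recharge condition).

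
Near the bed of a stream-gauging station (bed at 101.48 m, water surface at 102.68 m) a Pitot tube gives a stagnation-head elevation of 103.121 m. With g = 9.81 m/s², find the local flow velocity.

v ≈ 2.94 m/s

Near the bed, under hydrostatic conditions, the piezometric head (z + ψ) equals the free-surface elevation, 102.68 m.
Velocity head = total − piezometric = 103.121 − 102.68 = 0.441 m.
v = √(2g·h_v) = √(2 × 9.81 × 0.441) = 2.94 m/s.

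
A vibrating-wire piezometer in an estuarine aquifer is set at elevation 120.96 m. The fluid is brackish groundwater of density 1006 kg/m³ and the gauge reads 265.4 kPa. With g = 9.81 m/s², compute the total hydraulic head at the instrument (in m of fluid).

h ≈ 147.85 m

ψ = P/(ρg) = 265.4×1000 / (1006 × 9.81) = 26.89 m.
h = z + ψ = 120.96 + 26.89 = 147.85 m.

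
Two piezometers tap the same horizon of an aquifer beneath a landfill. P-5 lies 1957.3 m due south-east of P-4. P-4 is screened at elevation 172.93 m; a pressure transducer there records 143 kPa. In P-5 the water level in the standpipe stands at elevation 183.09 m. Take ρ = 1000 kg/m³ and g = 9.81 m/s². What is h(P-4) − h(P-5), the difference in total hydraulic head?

Δh ≈ 4.42 m

Pressure head at P-4: ψ = P/(ρg) = 143×1000 / (1000 × 9.81) = 14.58 m.
Total head at P-4: h = z + ψ = 172.93 + 14.58 = 187.51 m.
Total head at P-5: h = 183.09 m (water level in the piezometer is the total head).
Head difference: h(P-4) − h(P-5) = 187.51 − 183.09 = 4.42 m.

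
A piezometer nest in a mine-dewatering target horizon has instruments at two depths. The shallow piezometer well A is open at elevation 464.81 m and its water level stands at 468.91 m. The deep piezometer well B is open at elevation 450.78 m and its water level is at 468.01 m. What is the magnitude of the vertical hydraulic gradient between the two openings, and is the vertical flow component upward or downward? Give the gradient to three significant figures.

|i_v| ≈ 0.0641; vertical flow is downward

Total head at well A: h = 468.91 m (water level in the standpipe).
Total head at well B: h = 468.01 m.
Δh = h(well A) − h(well B) = 468.91 − 468.01 = 0.90 m.
Vertical separation Δz = 464.81 − 450.78 = 14.03 m.
|i_v| = |Δh| / Δz = 0.90 / 14.03 = 0.0641.
Head is higher in the shallow piezometer, so vertical flow is downward (recharge condition).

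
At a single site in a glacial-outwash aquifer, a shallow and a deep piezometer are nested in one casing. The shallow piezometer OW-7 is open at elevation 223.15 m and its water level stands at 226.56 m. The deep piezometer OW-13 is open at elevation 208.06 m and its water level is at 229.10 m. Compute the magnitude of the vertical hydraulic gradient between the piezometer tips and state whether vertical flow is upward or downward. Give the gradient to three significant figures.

|i_v| ≈ 0.168; vertical flow is upward

Total head at OW-7: h = 226.56 m (water level in the standpipe).
Total head at OW-13: h = 229.10 m.
Δh = h(OW-7) − h(OW-13) = 226.56 − 229.10 = -2.54 m.
Vertical separation Δz = 223.15 − 208.06 = 15.09 m.
|i_v| = |Δh| / Δz = 2.54 / 15.09 = 0.168.
Head is higher in the deep piezometer, so vertical flow is upward (discharge condition).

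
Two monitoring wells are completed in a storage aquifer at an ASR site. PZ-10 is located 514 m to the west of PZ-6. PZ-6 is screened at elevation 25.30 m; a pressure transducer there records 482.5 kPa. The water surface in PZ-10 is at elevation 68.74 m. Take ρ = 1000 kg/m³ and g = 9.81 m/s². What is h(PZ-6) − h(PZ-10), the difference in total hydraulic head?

Δh ≈ 5.74 m

Pressure head at PZ-6: ψ = P/(ρg) = 482.5×1000 / (1000 × 9.81) = 49.18 m.
Total head at PZ-6: h = z + ψ = 25.30 + 49.18 = 74.48 m.
Total head at PZ-10: h = 68.74 m (water level in the piezometer is the total head).
Head difference: h(PZ-6) − h(PZ-10) = 74.48 − 68.74 = 5.74 m.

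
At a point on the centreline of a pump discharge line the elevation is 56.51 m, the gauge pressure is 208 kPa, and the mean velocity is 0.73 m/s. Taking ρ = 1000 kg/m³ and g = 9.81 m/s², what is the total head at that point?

Pressure head ψ = P/(ρg) = 208×1000 / (1000 × 9.81) = 21.20 m.
Velocity head = v²/(2g) = 0.73² / (2 × 9.81) = 0.027 m.
h = z + ψ + v²/(2g) = 56.51 + 21.20 + 0.027 = 77.74 m.

h ≈ 77.74 m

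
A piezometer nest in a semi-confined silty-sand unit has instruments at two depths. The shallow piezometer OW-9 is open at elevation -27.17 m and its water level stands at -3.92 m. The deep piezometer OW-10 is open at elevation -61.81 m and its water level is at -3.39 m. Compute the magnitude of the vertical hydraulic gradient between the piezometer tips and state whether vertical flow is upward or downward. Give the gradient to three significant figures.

|i_v| ≈ 0.0153; vertical flow is upward

Total head at OW-9: h = -3.92 m (water level in the standpipe).
Total head at OW-10: h = -3.39 m.
Δh = h(OW-9) − h(OW-10) = -3.92 − (-3.39) = -0.53 m.
Vertical separation Δz = -27.17 − (-61.81) = 34.64 m.
|i_v| = |Δh| / Δz = 0.53 / 34.64 = 0.0153.
Head is higher in the deep piezometer, so vertical flow is upward (discharge condition).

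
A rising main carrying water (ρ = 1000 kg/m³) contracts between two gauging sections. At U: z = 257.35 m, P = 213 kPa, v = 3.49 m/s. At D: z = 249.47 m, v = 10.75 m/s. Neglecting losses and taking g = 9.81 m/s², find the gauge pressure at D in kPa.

P₂ ≈ 239 kPa

Pressure head at U: ψ₁ = P₁/(ρg) = 213×1000 / (1000 × 9.81) = 21.71 m.
Velocity heads: v₁²/2g = 3.49²/19.62 = 0.621 m; v₂²/2g = 10.75²/19.62 = 5.890 m.
Total head H = z₁ + ψ₁ + v₁²/2g = 257.35 + 21.71 + 0.621 = 279.68 m.
ψ₂ = H − z₂ − v₂²/2g = 279.68 − 249.47 − 5.890 = 24.32 m.
P₂ = ρgψ₂ = 1000 × 9.81 × 24.32 ≈ 239 kPa.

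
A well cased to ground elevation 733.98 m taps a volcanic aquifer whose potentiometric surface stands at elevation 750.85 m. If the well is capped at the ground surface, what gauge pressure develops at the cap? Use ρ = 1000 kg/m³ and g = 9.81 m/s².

P ≈ 165 kPa

Head above the cap: Δh = 750.85 − 733.98 = 16.87 m.
P = ρgΔh = 1000 × 9.81 × 16.87 = 165495 Pa ≈ 165 kPa.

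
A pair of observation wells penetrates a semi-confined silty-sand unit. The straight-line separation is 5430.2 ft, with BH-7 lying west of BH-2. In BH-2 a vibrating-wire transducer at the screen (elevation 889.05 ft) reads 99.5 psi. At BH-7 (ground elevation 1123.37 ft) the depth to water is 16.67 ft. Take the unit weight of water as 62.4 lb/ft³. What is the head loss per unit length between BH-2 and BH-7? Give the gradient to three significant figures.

Pressure head at BH-2: ψ = 144·P/γ = 144 × 99.5 / 62.4 = 229.62 ft.
Total head at BH-2: h = z + ψ = 889.05 + 229.62 = 1118.67 ft.
Total head at BH-7: h = 1123.37 − 16.67 = 1106.70 ft.
Head difference: h(BH-2) − h(BH-7) = 1118.67 − 1106.70 = 11.97 ft.
Hydraulic gradient: i = |Δh| / L = 11.97 / 5430.2 = 0.00220.

i ≈ 0.00220 ft/ft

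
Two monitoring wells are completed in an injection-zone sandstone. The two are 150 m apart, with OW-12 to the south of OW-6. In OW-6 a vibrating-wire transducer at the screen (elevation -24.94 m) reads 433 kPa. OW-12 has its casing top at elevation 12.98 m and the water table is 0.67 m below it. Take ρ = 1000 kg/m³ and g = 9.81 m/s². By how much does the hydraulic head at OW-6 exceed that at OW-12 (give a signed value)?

Δh ≈ 6.89 m

Pressure head at OW-6: ψ = P/(ρg) = 433×1000 / (1000 × 9.81) = 44.14 m.
Total head at OW-6: h = z + ψ = -24.94 + 44.14 = 19.20 m.
Total head at OW-12: h = 12.98 − 0.67 = 12.31 m.
Head difference: h(OW-6) − h(OW-12) = 19.20 − 12.31 = 6.89 m.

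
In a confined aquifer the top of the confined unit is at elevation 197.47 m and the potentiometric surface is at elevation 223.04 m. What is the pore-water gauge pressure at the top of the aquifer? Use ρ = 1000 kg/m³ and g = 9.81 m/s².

Pressure head at the aquifer top: ψ = h − z = 223.04 − 197.47 = 25.57 m.
P = ρgψ = 1000 × 9.81 × 25.57 = 250842 Pa ≈ 251 kPa.

P ≈ 251 kPa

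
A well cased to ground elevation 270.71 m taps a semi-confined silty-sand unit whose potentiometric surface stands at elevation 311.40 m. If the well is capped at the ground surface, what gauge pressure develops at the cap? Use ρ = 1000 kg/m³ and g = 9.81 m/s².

Head above the cap: Δh = 311.40 − 270.71 = 40.69 m.
P = ρgΔh = 1000 × 9.81 × 40.69 = 399169 Pa ≈ 399 kPa.

P ≈ 399 kPa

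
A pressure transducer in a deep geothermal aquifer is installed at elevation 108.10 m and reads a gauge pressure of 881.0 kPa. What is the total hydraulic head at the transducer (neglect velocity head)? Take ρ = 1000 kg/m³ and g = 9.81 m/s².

h ≈ 197.91 m

ψ = P/(ρg) = 881.0×1000 / (1000 × 9.81) = 89.81 m.
h = z + ψ = 108.10 + 89.81 = 197.91 m.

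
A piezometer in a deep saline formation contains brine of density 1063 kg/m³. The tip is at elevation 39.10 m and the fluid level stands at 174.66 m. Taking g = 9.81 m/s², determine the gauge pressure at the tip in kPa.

P ≈ 1410 kPa

Pressure head ψ = h − z = 174.66 − 39.10 = 135.56 m.
P = ρgψ = 1063 × 9.81 × 135.56 = 1413624 Pa ≈ 1410 kPa.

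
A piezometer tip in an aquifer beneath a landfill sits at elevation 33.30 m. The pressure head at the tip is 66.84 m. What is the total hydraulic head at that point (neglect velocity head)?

h = z + ψ = 33.30 + 66.84 = 100.14 m.

h ≈ 100.14 m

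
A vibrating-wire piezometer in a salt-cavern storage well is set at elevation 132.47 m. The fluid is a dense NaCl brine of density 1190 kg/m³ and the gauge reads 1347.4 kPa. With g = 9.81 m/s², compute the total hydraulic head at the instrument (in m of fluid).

h ≈ 247.89 m

ψ = P/(ρg) = 1347.4×1000 / (1190 × 9.81) = 115.42 m.
h = z + ψ = 132.47 + 115.42 = 247.89 m.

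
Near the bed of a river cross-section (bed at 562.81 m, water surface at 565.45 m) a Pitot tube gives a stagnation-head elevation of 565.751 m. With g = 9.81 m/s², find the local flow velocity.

Near the bed, under hydrostatic conditions, the piezometric head (z + ψ) equals the free-surface elevation, 565.45 m.
Velocity head = total − piezometric = 565.751 − 565.45 = 0.301 m.
v = √(2g·h_v) = √(2 × 9.81 × 0.301) = 2.43 m/s.

v ≈ 2.43 m/s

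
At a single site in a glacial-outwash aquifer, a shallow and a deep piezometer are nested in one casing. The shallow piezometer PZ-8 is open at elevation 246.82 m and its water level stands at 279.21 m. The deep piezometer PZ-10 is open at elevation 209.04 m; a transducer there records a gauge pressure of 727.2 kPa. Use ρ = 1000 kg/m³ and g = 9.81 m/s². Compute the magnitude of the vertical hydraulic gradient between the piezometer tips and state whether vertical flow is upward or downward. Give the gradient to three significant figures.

Total head at PZ-8: h = 279.21 m (water level in the standpipe).
Pressure head at PZ-10: ψ = P/(ρg) = 727.2×1000 / (1000 × 9.81) = 74.13 m.
Total head at PZ-10: h = z + ψ = 209.04 + 74.13 = 283.17 m.
Δh = h(PZ-8) − h(PZ-10) = 279.21 − 283.17 = -3.96 m.
Vertical separation Δz = 246.82 − 209.04 = 37.78 m.
|i_v| = |Δh| / Δz = 3.96 / 37.78 = 0.105.
Head is higher in the deep piezometer, so vertical flow is upward (discharge condition).

|i_v| ≈ 0.105; vertical flow is upward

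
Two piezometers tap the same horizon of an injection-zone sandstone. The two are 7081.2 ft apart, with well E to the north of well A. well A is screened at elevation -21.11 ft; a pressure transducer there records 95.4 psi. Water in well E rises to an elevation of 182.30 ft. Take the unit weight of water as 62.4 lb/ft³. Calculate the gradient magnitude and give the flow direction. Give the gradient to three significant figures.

Pressure head at well A: ψ = 144·P/γ = 144 × 95.4 / 62.4 = 220.15 ft.
Total head at well A: h = z + ψ = -21.11 + 220.15 = 199.04 ft.
Total head at well E: h = 182.30 ft (water level in the piezometer is the total head).
Head difference: h(well A) − h(well E) = 199.04 − 182.30 = 16.74 ft.
Hydraulic gradient: i = |Δh| / L = 16.74 / 7081.2 = 0.00236.
Flow is from higher to lower head: from well A toward well E, i.e. toward the north.

i ≈ 0.00236; groundwater flows toward the north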